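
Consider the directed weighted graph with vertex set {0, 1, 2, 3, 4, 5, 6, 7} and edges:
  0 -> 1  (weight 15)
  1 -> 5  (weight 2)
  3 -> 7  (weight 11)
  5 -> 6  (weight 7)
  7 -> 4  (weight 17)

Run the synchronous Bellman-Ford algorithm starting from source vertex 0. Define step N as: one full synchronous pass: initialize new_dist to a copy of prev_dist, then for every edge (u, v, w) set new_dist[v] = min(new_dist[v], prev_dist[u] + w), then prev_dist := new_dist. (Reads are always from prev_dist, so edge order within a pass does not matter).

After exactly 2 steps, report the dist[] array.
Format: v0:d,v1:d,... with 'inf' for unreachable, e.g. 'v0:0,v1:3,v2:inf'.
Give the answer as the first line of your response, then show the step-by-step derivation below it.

v0:0,v1:15,v2:inf,v3:inf,v4:inf,v5:17,v6:inf,v7:inf

step 1: dist = v0:0,v1:15,v2:inf,v3:inf,v4:inf,v5:inf,v6:inf,v7:inf
step 2: dist = v0:0,v1:15,v2:inf,v3:inf,v4:inf,v5:17,v6:inf,v7:inf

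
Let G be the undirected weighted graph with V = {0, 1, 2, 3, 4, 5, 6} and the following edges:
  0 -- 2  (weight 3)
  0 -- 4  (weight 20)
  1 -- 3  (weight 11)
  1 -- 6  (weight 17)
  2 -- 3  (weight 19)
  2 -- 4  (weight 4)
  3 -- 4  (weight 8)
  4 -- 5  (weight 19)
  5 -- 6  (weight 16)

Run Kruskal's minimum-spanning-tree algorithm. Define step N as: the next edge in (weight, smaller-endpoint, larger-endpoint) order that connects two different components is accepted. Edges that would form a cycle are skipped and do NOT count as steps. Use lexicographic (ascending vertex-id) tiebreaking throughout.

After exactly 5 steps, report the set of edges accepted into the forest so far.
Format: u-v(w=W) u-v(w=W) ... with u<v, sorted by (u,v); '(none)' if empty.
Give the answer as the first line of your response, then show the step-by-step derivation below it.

0-2(w=3) 1-3(w=11) 2-4(w=4) 3-4(w=8) 5-6(w=16)

step 1: add edge 0-2 (w=3); MST = {0-2(w=3)}
step 2: add edge 2-4 (w=4); MST = {0-2(w=3) 2-4(w=4)}
step 3: add edge 3-4 (w=8); MST = {0-2(w=3) 2-4(w=4) 3-4(w=8)}
step 4: add edge 1-3 (w=11); MST = {0-2(w=3) 1-3(w=11) 2-4(w=4) 3-4(w=8)}
step 5: add edge 5-6 (w=16); MST = {0-2(w=3) 1-3(w=11) 2-4(w=4) 3-4(w=8) 5-6(w=16)}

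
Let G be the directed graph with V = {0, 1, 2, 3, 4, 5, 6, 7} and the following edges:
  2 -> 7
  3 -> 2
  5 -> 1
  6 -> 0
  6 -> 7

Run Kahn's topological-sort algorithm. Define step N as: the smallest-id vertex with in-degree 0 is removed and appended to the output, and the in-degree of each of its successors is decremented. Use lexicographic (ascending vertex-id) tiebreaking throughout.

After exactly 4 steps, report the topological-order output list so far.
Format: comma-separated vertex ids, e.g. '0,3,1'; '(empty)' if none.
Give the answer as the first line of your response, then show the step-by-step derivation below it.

3,2,4,5

step 1: output 3; order=[3]; indeg=(1,1,0,0,0,0,0,2)
step 2: output 2; order=[3,2]; indeg=(1,1,0,0,0,0,0,1)
step 3: output 4; order=[3,2,4]; indeg=(1,1,0,0,0,0,0,1)
step 4: output 5; order=[3,2,4,5]; indeg=(1,0,0,0,0,0,0,1)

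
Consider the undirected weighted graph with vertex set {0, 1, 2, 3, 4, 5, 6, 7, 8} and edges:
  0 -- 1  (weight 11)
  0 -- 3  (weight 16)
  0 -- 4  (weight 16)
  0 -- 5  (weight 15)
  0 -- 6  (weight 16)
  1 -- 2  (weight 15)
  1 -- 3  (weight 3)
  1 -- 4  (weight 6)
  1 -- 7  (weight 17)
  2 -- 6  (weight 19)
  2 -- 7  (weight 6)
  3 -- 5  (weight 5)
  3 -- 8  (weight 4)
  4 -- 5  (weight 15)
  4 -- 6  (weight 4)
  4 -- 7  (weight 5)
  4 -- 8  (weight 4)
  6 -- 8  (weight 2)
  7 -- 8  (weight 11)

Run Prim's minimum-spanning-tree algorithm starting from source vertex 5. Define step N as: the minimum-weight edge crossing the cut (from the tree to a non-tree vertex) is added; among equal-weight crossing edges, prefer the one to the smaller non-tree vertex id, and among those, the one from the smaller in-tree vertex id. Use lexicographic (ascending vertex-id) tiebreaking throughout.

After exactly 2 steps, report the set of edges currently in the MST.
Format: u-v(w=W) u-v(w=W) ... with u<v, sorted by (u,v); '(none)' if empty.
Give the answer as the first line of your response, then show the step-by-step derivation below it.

1-3(w=3) 3-5(w=5)

step 1: add edge 3-5 (w=5); MST = {3-5(w=5)}
step 2: add edge 1-3 (w=3); MST = {1-3(w=3) 3-5(w=5)}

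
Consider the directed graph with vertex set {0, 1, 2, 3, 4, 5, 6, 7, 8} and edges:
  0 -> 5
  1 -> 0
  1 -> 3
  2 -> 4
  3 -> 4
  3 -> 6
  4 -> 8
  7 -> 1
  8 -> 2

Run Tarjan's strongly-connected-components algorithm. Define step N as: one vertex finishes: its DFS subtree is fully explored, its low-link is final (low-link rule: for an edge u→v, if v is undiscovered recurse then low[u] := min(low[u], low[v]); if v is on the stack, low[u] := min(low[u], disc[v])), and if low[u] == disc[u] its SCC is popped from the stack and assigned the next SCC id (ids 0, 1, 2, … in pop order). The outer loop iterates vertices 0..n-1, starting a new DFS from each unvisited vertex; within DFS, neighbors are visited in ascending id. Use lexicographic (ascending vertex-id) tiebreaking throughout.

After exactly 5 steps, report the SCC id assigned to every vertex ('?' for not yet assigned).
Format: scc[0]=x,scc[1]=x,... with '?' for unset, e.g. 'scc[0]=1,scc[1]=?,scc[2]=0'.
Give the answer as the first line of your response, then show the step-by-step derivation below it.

scc[0]=1,scc[1]=?,scc[2]=2,scc[3]=?,scc[4]=2,scc[5]=0,scc[6]=?,scc[7]=?,scc[8]=2

step 1: low=(low[0]=0,low[1]=?,low[2]=?,low[3]=?,low[4]=?,low[5]=1,low[6]=?,low[7]=?,low[8]=?); scc=(scc[0]=?,scc[1]=?,scc[2]=?,scc[3]=?,scc[4]=?,scc[5]=0,scc[6]=?,scc[7]=?,scc[8]=?)
step 2: low=(low[0]=0,low[1]=?,low[2]=?,low[3]=?,low[4]=?,low[5]=1,low[6]=?,low[7]=?,low[8]=?); scc=(scc[0]=1,scc[1]=?,scc[2]=?,scc[3]=?,scc[4]=?,scc[5]=0,scc[6]=?,scc[7]=?,scc[8]=?)
step 3: low=(low[0]=0,low[1]=2,low[2]=4,low[3]=3,low[4]=4,low[5]=1,low[6]=?,low[7]=?,low[8]=5); scc=(scc[0]=1,scc[1]=?,scc[2]=?,scc[3]=?,scc[4]=?,scc[5]=0,scc[6]=?,scc[7]=?,scc[8]=?)
step 4: low=(low[0]=0,low[1]=2,low[2]=4,low[3]=3,low[4]=4,low[5]=1,low[6]=?,low[7]=?,low[8]=4); scc=(scc[0]=1,scc[1]=?,scc[2]=?,scc[3]=?,scc[4]=?,scc[5]=0,scc[6]=?,scc[7]=?,scc[8]=?)
step 5: low=(low[0]=0,low[1]=2,low[2]=4,low[3]=3,low[4]=4,low[5]=1,low[6]=?,low[7]=?,low[8]=4); scc=(scc[0]=1,scc[1]=?,scc[2]=2,scc[3]=?,scc[4]=2,scc[5]=0,scc[6]=?,scc[7]=?,scc[8]=2)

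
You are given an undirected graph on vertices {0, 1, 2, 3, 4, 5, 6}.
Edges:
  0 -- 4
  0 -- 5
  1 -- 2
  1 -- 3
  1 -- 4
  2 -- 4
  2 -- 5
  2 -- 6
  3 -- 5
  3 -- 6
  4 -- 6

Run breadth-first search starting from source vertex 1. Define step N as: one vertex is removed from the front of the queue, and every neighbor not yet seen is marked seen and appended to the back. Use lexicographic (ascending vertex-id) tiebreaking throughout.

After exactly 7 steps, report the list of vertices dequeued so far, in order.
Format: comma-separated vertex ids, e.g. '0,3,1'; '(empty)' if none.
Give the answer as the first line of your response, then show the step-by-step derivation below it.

1,2,3,4,5,6,0

step 1: dequeue 1; queue=[2,3,4]; order=1
step 2: dequeue 2; queue=[3,4,5,6]; order=1,2
step 3: dequeue 3; queue=[4,5,6]; order=1,2,3
step 4: dequeue 4; queue=[5,6,0]; order=1,2,3,4
step 5: dequeue 5; queue=[6,0]; order=1,2,3,4,5
step 6: dequeue 6; queue=[0]; order=1,2,3,4,5,6
step 7: dequeue 0; queue=[(empty)]; order=1,2,3,4,5,6,0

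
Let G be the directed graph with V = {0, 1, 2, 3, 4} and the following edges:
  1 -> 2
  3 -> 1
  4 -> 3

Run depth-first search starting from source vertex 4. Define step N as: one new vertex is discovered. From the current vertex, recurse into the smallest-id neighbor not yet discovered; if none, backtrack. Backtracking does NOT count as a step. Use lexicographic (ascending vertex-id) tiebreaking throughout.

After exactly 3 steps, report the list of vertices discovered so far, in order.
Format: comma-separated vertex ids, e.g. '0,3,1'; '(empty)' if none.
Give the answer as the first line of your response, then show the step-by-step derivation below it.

4,3,1

step 1: discover 4; path=4; order=4
step 2: discover 3; path=4>3; order=4,3
step 3: discover 1; path=4>3>1; order=4,3,1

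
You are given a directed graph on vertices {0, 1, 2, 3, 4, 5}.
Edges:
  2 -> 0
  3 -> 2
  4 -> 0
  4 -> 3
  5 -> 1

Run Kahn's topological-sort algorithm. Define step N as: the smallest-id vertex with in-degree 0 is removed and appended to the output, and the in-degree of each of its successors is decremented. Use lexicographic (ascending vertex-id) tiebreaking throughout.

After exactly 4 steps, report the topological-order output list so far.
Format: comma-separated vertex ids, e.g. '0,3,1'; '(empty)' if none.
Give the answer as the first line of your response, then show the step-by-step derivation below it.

4,3,2,0

step 1: output 4; order=[4]; indeg=(1,1,1,0,0,0)
step 2: output 3; order=[4,3]; indeg=(1,1,0,0,0,0)
step 3: output 2; order=[4,3,2]; indeg=(0,1,0,0,0,0)
step 4: output 0; order=[4,3,2,0]; indeg=(0,1,0,0,0,0)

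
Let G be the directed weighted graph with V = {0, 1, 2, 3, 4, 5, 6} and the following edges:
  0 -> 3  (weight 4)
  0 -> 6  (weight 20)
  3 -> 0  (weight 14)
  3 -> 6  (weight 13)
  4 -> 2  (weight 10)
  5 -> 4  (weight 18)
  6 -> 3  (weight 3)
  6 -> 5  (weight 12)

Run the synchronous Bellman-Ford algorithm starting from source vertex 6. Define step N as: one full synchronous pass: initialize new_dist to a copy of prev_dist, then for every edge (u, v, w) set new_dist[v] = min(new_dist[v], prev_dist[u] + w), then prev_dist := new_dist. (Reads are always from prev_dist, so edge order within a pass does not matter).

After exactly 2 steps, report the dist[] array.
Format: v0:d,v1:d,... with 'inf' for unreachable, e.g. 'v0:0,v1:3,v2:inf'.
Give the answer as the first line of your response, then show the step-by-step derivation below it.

v0:17,v1:inf,v2:inf,v3:3,v4:30,v5:12,v6:0

step 1: dist = v0:inf,v1:inf,v2:inf,v3:3,v4:inf,v5:12,v6:0
step 2: dist = v0:17,v1:inf,v2:inf,v3:3,v4:30,v5:12,v6:0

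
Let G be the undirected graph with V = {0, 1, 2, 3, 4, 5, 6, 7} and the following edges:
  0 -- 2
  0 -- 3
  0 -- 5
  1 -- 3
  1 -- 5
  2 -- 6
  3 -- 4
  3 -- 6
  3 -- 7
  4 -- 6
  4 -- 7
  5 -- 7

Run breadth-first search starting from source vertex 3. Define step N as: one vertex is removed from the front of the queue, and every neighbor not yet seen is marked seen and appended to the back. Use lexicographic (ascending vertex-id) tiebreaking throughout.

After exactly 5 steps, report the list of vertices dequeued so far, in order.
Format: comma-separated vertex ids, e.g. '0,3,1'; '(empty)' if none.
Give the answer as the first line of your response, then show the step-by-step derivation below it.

3,0,1,4,6

step 1: dequeue 3; queue=[0,1,4,6,7]; order=3
step 2: dequeue 0; queue=[1,4,6,7,2,5]; order=3,0
step 3: dequeue 1; queue=[4,6,7,2,5]; order=3,0,1
step 4: dequeue 4; queue=[6,7,2,5]; order=3,0,1,4
step 5: dequeue 6; queue=[7,2,5]; order=3,0,1,4,6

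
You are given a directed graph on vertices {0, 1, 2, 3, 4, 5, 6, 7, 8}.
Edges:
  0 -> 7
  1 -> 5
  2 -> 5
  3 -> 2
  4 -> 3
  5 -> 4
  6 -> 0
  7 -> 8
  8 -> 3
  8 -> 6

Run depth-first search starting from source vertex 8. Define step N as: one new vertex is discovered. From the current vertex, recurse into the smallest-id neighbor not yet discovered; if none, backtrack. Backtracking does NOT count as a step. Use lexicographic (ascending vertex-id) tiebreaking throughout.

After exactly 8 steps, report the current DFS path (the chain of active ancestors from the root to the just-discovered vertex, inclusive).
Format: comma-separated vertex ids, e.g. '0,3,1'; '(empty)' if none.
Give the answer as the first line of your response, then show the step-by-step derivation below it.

8,6,0,7

step 1: discover 8; path=8; order=8
step 2: discover 3; path=8>3; order=8,3
step 3: discover 2; path=8>3>2; order=8,3,2
step 4: discover 5; path=8>3>2>5; order=8,3,2,5
step 5: discover 4; path=8>3>2>5>4; order=8,3,2,5,4
step 6: discover 6; path=8>6; order=8,3,2,5,4,6
step 7: discover 0; path=8>6>0; order=8,3,2,5,4,6,0
step 8: discover 7; path=8>6>0>7; order=8,3,2,5,4,6,0,7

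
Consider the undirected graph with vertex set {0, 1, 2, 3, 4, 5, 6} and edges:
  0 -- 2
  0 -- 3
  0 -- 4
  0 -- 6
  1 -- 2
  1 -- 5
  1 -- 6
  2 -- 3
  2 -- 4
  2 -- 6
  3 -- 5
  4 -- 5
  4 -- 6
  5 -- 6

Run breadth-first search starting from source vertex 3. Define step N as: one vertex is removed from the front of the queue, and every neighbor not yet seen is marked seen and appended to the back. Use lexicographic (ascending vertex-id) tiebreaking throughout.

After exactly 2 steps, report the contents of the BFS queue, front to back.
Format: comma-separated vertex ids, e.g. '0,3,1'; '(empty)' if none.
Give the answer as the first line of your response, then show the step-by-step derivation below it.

2,5,4,6

step 1: dequeue 3; queue=[0,2,5]; order=3
step 2: dequeue 0; queue=[2,5,4,6]; order=3,0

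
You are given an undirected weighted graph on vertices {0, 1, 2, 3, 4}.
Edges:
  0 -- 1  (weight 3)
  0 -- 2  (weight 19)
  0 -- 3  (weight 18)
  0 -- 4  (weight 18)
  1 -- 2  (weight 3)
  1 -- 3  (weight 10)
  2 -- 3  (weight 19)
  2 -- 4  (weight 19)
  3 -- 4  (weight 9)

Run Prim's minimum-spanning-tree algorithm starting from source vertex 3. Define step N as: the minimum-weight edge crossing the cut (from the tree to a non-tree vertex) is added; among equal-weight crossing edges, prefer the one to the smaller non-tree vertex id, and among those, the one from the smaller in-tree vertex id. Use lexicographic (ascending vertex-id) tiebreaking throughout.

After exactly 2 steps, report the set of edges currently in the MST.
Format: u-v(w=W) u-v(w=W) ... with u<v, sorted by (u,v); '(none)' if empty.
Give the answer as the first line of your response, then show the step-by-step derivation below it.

1-3(w=10) 3-4(w=9)

step 1: add edge 3-4 (w=9); MST = {3-4(w=9)}
step 2: add edge 1-3 (w=10); MST = {1-3(w=10) 3-4(w=9)}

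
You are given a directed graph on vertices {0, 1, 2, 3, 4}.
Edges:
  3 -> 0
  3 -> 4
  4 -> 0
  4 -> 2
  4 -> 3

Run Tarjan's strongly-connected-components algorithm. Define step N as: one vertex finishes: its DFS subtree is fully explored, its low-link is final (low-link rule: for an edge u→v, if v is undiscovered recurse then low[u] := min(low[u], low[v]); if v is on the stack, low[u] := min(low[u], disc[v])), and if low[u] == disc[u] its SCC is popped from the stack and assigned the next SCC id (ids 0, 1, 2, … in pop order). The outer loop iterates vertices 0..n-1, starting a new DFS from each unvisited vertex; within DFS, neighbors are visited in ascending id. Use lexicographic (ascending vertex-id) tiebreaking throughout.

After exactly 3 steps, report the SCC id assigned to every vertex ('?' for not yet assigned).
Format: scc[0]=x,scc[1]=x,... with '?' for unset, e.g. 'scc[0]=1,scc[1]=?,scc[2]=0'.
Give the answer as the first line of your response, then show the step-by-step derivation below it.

scc[0]=0,scc[1]=1,scc[2]=2,scc[3]=?,scc[4]=?

step 1: low=(low[0]=0,low[1]=?,low[2]=?,low[3]=?,low[4]=?); scc=(scc[0]=0,scc[1]=?,scc[2]=?,scc[3]=?,scc[4]=?)
step 2: low=(low[0]=0,low[1]=1,low[2]=?,low[3]=?,low[4]=?); scc=(scc[0]=0,scc[1]=1,scc[2]=?,scc[3]=?,scc[4]=?)
step 3: low=(low[0]=0,low[1]=1,low[2]=2,low[3]=?,low[4]=?); scc=(scc[0]=0,scc[1]=1,scc[2]=2,scc[3]=?,scc[4]=?)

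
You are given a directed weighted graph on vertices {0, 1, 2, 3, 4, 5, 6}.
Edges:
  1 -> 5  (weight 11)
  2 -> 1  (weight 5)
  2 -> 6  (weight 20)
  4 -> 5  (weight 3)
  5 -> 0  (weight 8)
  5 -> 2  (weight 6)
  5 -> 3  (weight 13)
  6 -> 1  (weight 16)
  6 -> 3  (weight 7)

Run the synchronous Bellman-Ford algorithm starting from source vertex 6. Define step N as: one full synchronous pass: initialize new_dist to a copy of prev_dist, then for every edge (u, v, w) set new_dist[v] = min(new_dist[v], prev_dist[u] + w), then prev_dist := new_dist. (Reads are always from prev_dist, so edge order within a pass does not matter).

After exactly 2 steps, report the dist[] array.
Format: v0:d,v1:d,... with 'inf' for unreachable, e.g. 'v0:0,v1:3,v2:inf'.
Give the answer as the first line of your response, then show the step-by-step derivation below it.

v0:inf,v1:16,v2:inf,v3:7,v4:inf,v5:27,v6:0

step 1: dist = v0:inf,v1:16,v2:inf,v3:7,v4:inf,v5:inf,v6:0
step 2: dist = v0:inf,v1:16,v2:inf,v3:7,v4:inf,v5:27,v6:0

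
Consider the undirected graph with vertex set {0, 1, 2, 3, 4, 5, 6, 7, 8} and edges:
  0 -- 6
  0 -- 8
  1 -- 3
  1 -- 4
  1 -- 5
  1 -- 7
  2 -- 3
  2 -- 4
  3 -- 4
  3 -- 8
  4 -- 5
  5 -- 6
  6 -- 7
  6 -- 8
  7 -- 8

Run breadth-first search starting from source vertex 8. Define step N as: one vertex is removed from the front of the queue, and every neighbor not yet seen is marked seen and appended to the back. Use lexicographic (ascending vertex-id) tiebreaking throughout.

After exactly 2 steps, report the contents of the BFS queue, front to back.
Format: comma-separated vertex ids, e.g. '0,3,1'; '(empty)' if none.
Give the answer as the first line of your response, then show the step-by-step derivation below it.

3,6,7

step 1: dequeue 8; queue=[0,3,6,7]; order=8
step 2: dequeue 0; queue=[3,6,7]; order=8,0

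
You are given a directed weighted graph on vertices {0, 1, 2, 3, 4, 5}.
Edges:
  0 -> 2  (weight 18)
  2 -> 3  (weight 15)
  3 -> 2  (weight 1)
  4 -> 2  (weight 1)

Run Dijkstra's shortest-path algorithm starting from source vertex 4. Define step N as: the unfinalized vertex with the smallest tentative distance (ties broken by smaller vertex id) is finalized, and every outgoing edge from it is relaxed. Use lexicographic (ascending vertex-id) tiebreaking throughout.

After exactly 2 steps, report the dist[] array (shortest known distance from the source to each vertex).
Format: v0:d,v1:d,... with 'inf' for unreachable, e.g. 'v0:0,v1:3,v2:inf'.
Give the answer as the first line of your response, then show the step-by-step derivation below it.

v0:inf,v1:inf,v2:1,v3:16,v4:0,v5:inf

step 1: dist = v0:inf,v1:inf,v2:1,v3:inf,v4:0,v5:inf
step 2: dist = v0:inf,v1:inf,v2:1,v3:16,v4:0,v5:inf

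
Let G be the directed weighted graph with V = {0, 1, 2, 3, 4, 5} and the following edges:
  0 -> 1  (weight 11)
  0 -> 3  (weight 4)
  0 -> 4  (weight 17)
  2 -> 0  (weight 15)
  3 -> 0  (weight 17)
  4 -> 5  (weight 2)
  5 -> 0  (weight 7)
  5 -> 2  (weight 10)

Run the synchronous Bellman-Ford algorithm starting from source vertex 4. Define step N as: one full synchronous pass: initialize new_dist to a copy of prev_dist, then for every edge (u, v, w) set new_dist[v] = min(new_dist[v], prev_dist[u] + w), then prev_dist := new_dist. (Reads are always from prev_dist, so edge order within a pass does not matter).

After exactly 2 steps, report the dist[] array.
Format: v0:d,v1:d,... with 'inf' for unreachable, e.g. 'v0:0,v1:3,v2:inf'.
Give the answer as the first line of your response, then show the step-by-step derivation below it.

v0:9,v1:inf,v2:12,v3:inf,v4:0,v5:2

step 1: dist = v0:inf,v1:inf,v2:inf,v3:inf,v4:0,v5:2
step 2: dist = v0:9,v1:inf,v2:12,v3:inf,v4:0,v5:2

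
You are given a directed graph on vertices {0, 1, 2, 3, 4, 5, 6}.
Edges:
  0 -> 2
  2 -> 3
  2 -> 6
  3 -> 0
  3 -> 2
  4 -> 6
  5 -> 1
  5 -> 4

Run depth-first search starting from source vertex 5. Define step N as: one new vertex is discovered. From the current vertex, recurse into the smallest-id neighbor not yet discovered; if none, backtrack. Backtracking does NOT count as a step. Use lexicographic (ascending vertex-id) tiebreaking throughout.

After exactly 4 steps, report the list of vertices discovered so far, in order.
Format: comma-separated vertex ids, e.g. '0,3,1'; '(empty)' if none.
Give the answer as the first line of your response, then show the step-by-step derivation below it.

5,1,4,6

step 1: discover 5; path=5; order=5
step 2: discover 1; path=5>1; order=5,1
step 3: discover 4; path=5>4; order=5,1,4
step 4: discover 6; path=5>4>6; order=5,1,4,6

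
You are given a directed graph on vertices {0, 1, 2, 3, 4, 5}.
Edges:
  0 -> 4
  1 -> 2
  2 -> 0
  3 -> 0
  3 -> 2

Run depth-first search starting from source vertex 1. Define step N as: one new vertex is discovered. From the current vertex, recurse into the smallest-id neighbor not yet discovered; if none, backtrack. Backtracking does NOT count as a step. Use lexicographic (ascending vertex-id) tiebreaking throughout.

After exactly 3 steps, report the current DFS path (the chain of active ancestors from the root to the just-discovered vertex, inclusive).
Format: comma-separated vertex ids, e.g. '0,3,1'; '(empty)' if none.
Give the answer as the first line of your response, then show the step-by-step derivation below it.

1,2,0

step 1: discover 1; path=1; order=1
step 2: discover 2; path=1>2; order=1,2
step 3: discover 0; path=1>2>0; order=1,2,0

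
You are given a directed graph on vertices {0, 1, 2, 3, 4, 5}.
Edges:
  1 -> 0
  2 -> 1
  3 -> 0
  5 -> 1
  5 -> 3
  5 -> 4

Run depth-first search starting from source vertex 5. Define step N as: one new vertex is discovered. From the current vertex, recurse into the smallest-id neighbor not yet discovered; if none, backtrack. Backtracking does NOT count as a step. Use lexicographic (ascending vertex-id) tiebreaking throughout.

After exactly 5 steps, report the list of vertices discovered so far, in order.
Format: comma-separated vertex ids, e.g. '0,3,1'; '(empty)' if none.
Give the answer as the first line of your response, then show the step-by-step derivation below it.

5,1,0,3,4

step 1: discover 5; path=5; order=5
step 2: discover 1; path=5>1; order=5,1
step 3: discover 0; path=5>1>0; order=5,1,0
step 4: discover 3; path=5>3; order=5,1,0,3
step 5: discover 4; path=5>4; order=5,1,0,3,4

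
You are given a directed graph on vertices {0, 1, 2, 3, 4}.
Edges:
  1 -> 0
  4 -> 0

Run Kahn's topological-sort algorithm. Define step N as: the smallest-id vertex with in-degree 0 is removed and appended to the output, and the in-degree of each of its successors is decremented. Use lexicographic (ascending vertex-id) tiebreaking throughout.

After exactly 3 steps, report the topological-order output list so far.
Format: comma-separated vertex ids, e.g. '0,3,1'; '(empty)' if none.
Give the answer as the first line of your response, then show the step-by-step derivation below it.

1,2,3

step 1: output 1; order=[1]; indeg=(1,0,0,0,0)
step 2: output 2; order=[1,2]; indeg=(1,0,0,0,0)
step 3: output 3; order=[1,2,3]; indeg=(1,0,0,0,0)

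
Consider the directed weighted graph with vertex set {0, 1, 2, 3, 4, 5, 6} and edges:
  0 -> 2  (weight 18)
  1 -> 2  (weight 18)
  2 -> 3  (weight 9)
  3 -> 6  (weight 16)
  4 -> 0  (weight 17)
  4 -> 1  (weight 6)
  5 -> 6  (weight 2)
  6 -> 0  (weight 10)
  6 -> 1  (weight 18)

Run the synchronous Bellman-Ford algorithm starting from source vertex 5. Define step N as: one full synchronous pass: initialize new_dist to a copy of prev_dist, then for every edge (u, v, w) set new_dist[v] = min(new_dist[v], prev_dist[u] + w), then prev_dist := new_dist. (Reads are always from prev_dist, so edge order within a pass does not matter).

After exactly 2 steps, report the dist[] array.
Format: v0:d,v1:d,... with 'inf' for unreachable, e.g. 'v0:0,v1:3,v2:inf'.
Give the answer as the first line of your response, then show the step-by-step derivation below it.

v0:12,v1:20,v2:inf,v3:inf,v4:inf,v5:0,v6:2

step 1: dist = v0:inf,v1:inf,v2:inf,v3:inf,v4:inf,v5:0,v6:2
step 2: dist = v0:12,v1:20,v2:inf,v3:inf,v4:inf,v5:0,v6:2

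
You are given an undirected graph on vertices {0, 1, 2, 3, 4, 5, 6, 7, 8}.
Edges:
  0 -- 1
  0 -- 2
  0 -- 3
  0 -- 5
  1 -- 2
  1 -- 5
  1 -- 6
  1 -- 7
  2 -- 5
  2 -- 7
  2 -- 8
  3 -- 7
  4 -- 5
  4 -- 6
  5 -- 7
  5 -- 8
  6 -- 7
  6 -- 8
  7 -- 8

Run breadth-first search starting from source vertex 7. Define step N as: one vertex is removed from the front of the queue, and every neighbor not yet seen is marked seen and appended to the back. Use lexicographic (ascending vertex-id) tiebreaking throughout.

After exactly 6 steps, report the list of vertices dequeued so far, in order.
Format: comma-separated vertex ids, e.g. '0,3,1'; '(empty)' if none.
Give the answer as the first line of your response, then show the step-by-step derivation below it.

7,1,2,3,5,6

step 1: dequeue 7; queue=[1,2,3,5,6,8]; order=7
step 2: dequeue 1; queue=[2,3,5,6,8,0]; order=7,1
step 3: dequeue 2; queue=[3,5,6,8,0]; order=7,1,2
step 4: dequeue 3; queue=[5,6,8,0]; order=7,1,2,3
step 5: dequeue 5; queue=[6,8,0,4]; order=7,1,2,3,5
step 6: dequeue 6; queue=[8,0,4]; order=7,1,2,3,5,6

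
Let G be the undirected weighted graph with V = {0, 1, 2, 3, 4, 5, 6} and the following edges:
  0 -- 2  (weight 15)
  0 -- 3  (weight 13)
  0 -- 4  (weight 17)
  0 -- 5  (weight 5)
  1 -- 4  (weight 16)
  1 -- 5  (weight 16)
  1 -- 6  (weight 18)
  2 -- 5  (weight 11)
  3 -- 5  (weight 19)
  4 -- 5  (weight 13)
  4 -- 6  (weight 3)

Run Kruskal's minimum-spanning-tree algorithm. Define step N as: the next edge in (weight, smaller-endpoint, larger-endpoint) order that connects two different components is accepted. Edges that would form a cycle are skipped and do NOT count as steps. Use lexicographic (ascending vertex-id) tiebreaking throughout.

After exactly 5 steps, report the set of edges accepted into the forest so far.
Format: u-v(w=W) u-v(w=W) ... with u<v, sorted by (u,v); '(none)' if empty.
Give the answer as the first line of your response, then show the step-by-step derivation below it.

0-3(w=13) 0-5(w=5) 2-5(w=11) 4-5(w=13) 4-6(w=3)

step 1: add edge 4-6 (w=3); MST = {4-6(w=3)}
step 2: add edge 0-5 (w=5); MST = {0-5(w=5) 4-6(w=3)}
step 3: add edge 2-5 (w=11); MST = {0-5(w=5) 2-5(w=11) 4-6(w=3)}
step 4: add edge 0-3 (w=13); MST = {0-3(w=13) 0-5(w=5) 2-5(w=11) 4-6(w=3)}
step 5: add edge 4-5 (w=13); MST = {0-3(w=13) 0-5(w=5) 2-5(w=11) 4-5(w=13) 4-6(w=3)}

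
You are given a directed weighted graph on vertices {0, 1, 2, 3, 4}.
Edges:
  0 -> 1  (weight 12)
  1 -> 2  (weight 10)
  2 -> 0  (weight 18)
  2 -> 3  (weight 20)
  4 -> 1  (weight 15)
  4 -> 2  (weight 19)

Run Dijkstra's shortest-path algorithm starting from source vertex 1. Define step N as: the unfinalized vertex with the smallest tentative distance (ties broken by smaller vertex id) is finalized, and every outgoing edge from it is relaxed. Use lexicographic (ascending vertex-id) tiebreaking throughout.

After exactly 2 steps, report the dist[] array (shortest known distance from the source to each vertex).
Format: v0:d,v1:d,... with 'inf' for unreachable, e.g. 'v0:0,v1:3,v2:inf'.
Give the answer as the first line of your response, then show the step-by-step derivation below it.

v0:28,v1:0,v2:10,v3:30,v4:inf

step 1: dist = v0:inf,v1:0,v2:10,v3:inf,v4:inf
step 2: dist = v0:28,v1:0,v2:10,v3:30,v4:inf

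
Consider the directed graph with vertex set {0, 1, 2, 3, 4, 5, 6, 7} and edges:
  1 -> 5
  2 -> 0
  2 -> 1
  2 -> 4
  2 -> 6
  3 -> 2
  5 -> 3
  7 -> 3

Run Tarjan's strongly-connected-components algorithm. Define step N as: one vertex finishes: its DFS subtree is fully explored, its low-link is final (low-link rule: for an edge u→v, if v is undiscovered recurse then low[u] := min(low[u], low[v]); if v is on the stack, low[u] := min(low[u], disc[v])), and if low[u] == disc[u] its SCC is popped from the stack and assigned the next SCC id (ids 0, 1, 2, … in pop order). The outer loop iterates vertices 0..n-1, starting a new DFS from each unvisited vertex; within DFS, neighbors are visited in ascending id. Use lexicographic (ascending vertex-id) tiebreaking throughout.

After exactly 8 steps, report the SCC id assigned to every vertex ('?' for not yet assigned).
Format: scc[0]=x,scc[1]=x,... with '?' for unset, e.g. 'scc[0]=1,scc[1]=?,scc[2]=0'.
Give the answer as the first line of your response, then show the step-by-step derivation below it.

scc[0]=0,scc[1]=3,scc[2]=3,scc[3]=3,scc[4]=1,scc[5]=3,scc[6]=2,scc[7]=4

step 1: low=(low[0]=0,low[1]=?,low[2]=?,low[3]=?,low[4]=?,low[5]=?,low[6]=?,low[7]=?); scc=(scc[0]=0,scc[1]=?,scc[2]=?,scc[3]=?,scc[4]=?,scc[5]=?,scc[6]=?,scc[7]=?)
step 2: low=(low[0]=0,low[1]=1,low[2]=1,low[3]=3,low[4]=5,low[5]=2,low[6]=?,low[7]=?); scc=(scc[0]=0,scc[1]=?,scc[2]=?,scc[3]=?,scc[4]=1,scc[5]=?,scc[6]=?,scc[7]=?)
step 3: low=(low[0]=0,low[1]=1,low[2]=1,low[3]=3,low[4]=5,low[5]=2,low[6]=6,low[7]=?); scc=(scc[0]=0,scc[1]=?,scc[2]=?,scc[3]=?,scc[4]=1,scc[5]=?,scc[6]=2,scc[7]=?)
step 4: low=(low[0]=0,low[1]=1,low[2]=1,low[3]=3,low[4]=5,low[5]=2,low[6]=6,low[7]=?); scc=(scc[0]=0,scc[1]=?,scc[2]=?,scc[3]=?,scc[4]=1,scc[5]=?,scc[6]=2,scc[7]=?)
step 5: low=(low[0]=0,low[1]=1,low[2]=1,low[3]=1,low[4]=5,low[5]=2,low[6]=6,low[7]=?); scc=(scc[0]=0,scc[1]=?,scc[2]=?,scc[3]=?,scc[4]=1,scc[5]=?,scc[6]=2,scc[7]=?)
step 6: low=(low[0]=0,low[1]=1,low[2]=1,low[3]=1,low[4]=5,low[5]=1,low[6]=6,low[7]=?); scc=(scc[0]=0,scc[1]=?,scc[2]=?,scc[3]=?,scc[4]=1,scc[5]=?,scc[6]=2,scc[7]=?)
step 7: low=(low[0]=0,low[1]=1,low[2]=1,low[3]=1,low[4]=5,low[5]=1,low[6]=6,low[7]=?); scc=(scc[0]=0,scc[1]=3,scc[2]=3,scc[3]=3,scc[4]=1,scc[5]=3,scc[6]=2,scc[7]=?)
step 8: low=(low[0]=0,low[1]=1,low[2]=1,low[3]=1,low[4]=5,low[5]=1,low[6]=6,low[7]=7); scc=(scc[0]=0,scc[1]=3,scc[2]=3,scc[3]=3,scc[4]=1,scc[5]=3,scc[6]=2,scc[7]=4)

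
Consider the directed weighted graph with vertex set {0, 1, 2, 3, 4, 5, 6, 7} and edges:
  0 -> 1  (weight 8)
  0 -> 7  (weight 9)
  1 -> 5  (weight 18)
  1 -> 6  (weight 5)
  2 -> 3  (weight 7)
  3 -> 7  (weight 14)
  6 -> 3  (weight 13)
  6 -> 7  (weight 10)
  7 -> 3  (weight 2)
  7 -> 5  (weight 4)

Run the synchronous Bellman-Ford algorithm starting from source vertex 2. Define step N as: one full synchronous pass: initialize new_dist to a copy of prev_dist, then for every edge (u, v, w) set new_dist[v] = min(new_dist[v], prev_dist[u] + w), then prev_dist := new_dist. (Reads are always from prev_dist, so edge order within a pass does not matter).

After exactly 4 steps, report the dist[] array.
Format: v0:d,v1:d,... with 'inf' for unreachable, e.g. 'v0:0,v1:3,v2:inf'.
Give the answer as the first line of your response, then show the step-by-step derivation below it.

v0:inf,v1:inf,v2:0,v3:7,v4:inf,v5:25,v6:inf,v7:21

step 1: dist = v0:inf,v1:inf,v2:0,v3:7,v4:inf,v5:inf,v6:inf,v7:inf
step 2: dist = v0:inf,v1:inf,v2:0,v3:7,v4:inf,v5:inf,v6:inf,v7:21
step 3: dist = v0:inf,v1:inf,v2:0,v3:7,v4:inf,v5:25,v6:inf,v7:21
step 4: dist = v0:inf,v1:inf,v2:0,v3:7,v4:inf,v5:25,v6:inf,v7:21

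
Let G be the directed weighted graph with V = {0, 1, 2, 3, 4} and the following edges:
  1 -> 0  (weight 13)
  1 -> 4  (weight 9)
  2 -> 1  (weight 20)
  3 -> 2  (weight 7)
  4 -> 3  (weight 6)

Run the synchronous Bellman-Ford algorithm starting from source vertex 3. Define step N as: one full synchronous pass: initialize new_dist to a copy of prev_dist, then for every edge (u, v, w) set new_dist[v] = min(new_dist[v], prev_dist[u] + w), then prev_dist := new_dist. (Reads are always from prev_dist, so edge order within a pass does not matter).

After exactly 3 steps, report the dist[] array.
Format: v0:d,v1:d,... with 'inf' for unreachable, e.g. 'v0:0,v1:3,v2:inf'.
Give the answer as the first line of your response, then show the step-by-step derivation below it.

v0:40,v1:27,v2:7,v3:0,v4:36

step 1: dist = v0:inf,v1:inf,v2:7,v3:0,v4:inf
step 2: dist = v0:inf,v1:27,v2:7,v3:0,v4:inf
step 3: dist = v0:40,v1:27,v2:7,v3:0,v4:36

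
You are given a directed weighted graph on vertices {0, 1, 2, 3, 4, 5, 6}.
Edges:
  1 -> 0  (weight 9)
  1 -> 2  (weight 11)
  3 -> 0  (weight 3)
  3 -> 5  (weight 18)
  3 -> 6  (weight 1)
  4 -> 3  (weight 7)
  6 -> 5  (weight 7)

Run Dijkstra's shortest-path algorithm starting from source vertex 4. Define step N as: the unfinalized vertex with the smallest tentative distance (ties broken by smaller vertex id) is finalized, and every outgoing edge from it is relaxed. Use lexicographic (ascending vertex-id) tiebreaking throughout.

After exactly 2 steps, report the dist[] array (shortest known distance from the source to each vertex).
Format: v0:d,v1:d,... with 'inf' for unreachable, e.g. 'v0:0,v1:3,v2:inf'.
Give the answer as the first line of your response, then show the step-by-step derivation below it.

v0:10,v1:inf,v2:inf,v3:7,v4:0,v5:25,v6:8

step 1: dist = v0:inf,v1:inf,v2:inf,v3:7,v4:0,v5:inf,v6:inf
step 2: dist = v0:10,v1:inf,v2:inf,v3:7,v4:0,v5:25,v6:8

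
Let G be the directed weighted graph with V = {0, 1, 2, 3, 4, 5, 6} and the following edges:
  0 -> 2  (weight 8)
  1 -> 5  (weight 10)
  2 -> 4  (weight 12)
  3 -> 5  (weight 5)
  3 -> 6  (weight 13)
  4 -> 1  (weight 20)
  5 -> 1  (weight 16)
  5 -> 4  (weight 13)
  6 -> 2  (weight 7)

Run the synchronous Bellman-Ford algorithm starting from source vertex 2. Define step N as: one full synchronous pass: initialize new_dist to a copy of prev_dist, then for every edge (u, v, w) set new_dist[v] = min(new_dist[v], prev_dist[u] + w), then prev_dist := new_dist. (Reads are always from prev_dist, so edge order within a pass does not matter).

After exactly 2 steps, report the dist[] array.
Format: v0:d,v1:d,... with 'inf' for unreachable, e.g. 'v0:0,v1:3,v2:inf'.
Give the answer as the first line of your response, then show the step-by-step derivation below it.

v0:inf,v1:32,v2:0,v3:inf,v4:12,v5:inf,v6:inf

step 1: dist = v0:inf,v1:inf,v2:0,v3:inf,v4:12,v5:inf,v6:inf
step 2: dist = v0:inf,v1:32,v2:0,v3:inf,v4:12,v5:inf,v6:inf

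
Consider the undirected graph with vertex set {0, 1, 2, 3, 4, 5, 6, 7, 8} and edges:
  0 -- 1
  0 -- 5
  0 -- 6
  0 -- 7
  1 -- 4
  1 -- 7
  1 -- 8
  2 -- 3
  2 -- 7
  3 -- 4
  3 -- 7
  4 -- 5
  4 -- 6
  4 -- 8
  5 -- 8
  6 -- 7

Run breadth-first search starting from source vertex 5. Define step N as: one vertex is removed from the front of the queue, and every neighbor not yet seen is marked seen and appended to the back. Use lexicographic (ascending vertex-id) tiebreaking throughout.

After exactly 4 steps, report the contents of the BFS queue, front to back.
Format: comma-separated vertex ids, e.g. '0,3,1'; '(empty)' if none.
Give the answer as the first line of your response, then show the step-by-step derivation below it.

1,6,7,3

step 1: dequeue 5; queue=[0,4,8]; order=5
step 2: dequeue 0; queue=[4,8,1,6,7]; order=5,0
step 3: dequeue 4; queue=[8,1,6,7,3]; order=5,0,4
step 4: dequeue 8; queue=[1,6,7,3]; order=5,0,4,8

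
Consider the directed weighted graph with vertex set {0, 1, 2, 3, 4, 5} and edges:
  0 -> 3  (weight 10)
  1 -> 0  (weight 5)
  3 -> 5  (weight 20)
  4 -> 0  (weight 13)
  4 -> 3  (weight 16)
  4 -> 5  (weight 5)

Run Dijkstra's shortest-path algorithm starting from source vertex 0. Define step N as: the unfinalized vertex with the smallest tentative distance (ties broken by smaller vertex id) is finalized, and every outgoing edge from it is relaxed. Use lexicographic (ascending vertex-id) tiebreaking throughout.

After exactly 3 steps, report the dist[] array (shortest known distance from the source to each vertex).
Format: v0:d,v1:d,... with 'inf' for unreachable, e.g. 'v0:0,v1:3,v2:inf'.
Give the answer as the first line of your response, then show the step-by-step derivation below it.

v0:0,v1:inf,v2:inf,v3:10,v4:inf,v5:30

step 1: dist = v0:0,v1:inf,v2:inf,v3:10,v4:inf,v5:inf
step 2: dist = v0:0,v1:inf,v2:inf,v3:10,v4:inf,v5:30
step 3: dist = v0:0,v1:inf,v2:inf,v3:10,v4:inf,v5:30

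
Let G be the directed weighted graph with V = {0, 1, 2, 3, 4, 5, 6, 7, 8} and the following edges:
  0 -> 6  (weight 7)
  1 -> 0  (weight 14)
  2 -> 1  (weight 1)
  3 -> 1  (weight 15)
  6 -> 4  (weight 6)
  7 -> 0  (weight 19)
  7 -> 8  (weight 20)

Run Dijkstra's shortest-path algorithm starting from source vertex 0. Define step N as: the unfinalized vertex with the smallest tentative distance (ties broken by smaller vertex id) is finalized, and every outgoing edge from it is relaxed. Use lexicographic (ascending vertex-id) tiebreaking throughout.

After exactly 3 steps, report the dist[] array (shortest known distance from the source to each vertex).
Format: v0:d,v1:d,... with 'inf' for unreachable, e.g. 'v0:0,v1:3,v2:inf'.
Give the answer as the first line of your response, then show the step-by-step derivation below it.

v0:0,v1:inf,v2:inf,v3:inf,v4:13,v5:inf,v6:7,v7:inf,v8:inf

step 1: dist = v0:0,v1:inf,v2:inf,v3:inf,v4:inf,v5:inf,v6:7,v7:inf,v8:inf
step 2: dist = v0:0,v1:inf,v2:inf,v3:inf,v4:13,v5:inf,v6:7,v7:inf,v8:inf
step 3: dist = v0:0,v1:inf,v2:inf,v3:inf,v4:13,v5:inf,v6:7,v7:inf,v8:inf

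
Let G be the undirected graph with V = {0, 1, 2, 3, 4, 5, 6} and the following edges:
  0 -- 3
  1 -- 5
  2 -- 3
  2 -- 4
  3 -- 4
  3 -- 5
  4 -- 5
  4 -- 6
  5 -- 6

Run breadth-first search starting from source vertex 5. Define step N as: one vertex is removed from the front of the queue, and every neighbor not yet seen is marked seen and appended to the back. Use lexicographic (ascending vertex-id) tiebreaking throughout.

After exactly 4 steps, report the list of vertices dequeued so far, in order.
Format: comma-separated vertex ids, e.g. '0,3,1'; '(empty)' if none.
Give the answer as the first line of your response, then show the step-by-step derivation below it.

5,1,3,4

step 1: dequeue 5; queue=[1,3,4,6]; order=5
step 2: dequeue 1; queue=[3,4,6]; order=5,1
step 3: dequeue 3; queue=[4,6,0,2]; order=5,1,3
step 4: dequeue 4; queue=[6,0,2]; order=5,1,3,4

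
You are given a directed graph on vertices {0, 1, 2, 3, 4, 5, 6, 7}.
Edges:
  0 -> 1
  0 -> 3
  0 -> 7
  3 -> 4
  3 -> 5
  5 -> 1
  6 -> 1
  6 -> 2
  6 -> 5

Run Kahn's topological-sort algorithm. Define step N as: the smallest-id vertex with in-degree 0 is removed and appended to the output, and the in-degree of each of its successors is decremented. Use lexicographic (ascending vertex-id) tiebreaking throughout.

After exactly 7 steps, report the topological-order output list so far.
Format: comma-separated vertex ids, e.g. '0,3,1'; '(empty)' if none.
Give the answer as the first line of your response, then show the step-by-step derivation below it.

0,3,4,6,2,5,1

step 1: output 0; order=[0]; indeg=(0,2,1,0,1,2,0,0)
step 2: output 3; order=[0,3]; indeg=(0,2,1,0,0,1,0,0)
step 3: output 4; order=[0,3,4]; indeg=(0,2,1,0,0,1,0,0)
step 4: output 6; order=[0,3,4,6]; indeg=(0,1,0,0,0,0,0,0)
step 5: output 2; order=[0,3,4,6,2]; indeg=(0,1,0,0,0,0,0,0)
step 6: output 5; order=[0,3,4,6,2,5]; indeg=(0,0,0,0,0,0,0,0)
step 7: output 1; order=[0,3,4,6,2,5,1]; indeg=(0,0,0,0,0,0,0,0)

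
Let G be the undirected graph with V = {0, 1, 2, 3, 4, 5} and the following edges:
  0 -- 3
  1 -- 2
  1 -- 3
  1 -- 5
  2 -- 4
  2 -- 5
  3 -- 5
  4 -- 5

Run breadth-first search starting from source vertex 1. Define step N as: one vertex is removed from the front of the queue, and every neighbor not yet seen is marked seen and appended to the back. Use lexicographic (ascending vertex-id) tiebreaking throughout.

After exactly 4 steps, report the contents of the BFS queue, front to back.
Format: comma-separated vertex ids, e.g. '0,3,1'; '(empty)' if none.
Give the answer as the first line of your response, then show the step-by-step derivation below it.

4,0

step 1: dequeue 1; queue=[2,3,5]; order=1
step 2: dequeue 2; queue=[3,5,4]; order=1,2
step 3: dequeue 3; queue=[5,4,0]; order=1,2,3
step 4: dequeue 5; queue=[4,0]; order=1,2,3,5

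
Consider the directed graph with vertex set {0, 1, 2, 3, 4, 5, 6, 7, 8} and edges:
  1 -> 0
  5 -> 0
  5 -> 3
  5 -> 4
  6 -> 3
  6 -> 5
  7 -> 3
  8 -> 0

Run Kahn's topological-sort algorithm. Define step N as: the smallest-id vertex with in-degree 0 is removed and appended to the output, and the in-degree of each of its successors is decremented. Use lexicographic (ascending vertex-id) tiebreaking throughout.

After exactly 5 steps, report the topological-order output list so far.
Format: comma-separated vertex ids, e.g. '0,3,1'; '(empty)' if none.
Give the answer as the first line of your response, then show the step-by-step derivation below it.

1,2,6,5,4

step 1: output 1; order=[1]; indeg=(2,0,0,3,1,1,0,0,0)
step 2: output 2; order=[1,2]; indeg=(2,0,0,3,1,1,0,0,0)
step 3: output 6; order=[1,2,6]; indeg=(2,0,0,2,1,0,0,0,0)
step 4: output 5; order=[1,2,6,5]; indeg=(1,0,0,1,0,0,0,0,0)
step 5: output 4; order=[1,2,6,5,4]; indeg=(1,0,0,1,0,0,0,0,0)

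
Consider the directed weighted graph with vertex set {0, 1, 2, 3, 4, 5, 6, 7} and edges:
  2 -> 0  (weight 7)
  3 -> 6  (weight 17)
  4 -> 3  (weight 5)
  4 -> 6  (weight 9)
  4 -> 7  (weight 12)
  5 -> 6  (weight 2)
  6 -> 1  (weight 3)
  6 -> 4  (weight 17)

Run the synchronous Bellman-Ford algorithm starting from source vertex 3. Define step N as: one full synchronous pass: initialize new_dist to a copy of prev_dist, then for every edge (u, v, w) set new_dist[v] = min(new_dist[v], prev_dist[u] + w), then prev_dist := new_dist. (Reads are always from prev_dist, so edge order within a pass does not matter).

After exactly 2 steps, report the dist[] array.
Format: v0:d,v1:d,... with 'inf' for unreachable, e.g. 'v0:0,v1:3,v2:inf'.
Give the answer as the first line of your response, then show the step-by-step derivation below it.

v0:inf,v1:20,v2:inf,v3:0,v4:34,v5:inf,v6:17,v7:inf

step 1: dist = v0:inf,v1:inf,v2:inf,v3:0,v4:inf,v5:inf,v6:17,v7:inf
step 2: dist = v0:inf,v1:20,v2:inf,v3:0,v4:34,v5:inf,v6:17,v7:inf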